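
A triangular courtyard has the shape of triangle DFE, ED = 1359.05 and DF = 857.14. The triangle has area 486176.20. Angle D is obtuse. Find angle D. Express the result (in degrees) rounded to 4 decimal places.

From area = ½·ED·DF·sin D, we get sin D = 2·area/(ED·DF) ≈ 0.83471.
Taking the obtuse solution, ∠D ≈ 123.41°.

∠D ≈ 123.4142°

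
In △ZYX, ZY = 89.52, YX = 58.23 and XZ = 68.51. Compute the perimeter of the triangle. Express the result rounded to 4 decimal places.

216.2600

Perimeter = 58.23 + 68.51 + 89.52 = 216.26.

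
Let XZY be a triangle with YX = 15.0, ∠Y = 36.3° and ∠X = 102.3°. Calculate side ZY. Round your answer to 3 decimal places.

22.162

The third angle is ∠Z = 180° − ∠Y − ∠X = 41.40°.
Law of sines: ZY = YX·sin X/sin Z ≈ 22.162.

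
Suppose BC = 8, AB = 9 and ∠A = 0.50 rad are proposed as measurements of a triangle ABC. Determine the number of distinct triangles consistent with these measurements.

AB·sin A = 9·sin(0.50 rad) ≈ 4.315.
Since AB sin A < BC < AB (4.315 < 8 < 9), two triangles exist.

2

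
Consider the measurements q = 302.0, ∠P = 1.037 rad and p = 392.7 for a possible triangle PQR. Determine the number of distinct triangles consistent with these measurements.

1

q·sin P = 302.0·sin(1.037 rad) ≈ 260.
Since p ≥ q, exactly one triangle exists.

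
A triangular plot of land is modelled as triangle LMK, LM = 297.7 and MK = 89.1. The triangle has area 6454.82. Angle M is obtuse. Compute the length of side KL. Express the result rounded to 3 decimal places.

378.031

From area = ½·LM·MK·sin M, we get sin M = 2·area/(LM·MK) ≈ 0.48670.
Taking the obtuse solution, ∠M ≈ 150.88°.
Law of cosines then gives KL ≈ 378.03.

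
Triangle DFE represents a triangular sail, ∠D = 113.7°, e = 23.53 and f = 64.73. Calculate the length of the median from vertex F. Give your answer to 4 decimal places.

47.0464

By the law of cosines, d² = f² + e² − 2·f·e·cos D = 5968, so d ≈ 77.253.
Median from F: ½√(2·e² + 2·d² − f²) ≈ 47.046.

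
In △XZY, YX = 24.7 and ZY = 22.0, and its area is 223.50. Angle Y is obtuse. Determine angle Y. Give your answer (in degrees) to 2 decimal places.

124.65

From area = ½·ZY·YX·sin Y, we get sin Y = 2·area/(ZY·YX) ≈ 0.82260.
Taking the obtuse solution, ∠Y ≈ 124.65°.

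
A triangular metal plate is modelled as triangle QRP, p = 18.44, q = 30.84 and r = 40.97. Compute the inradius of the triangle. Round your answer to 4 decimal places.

5.9245

Semiperimeter s = (30.84 + 40.97 + 18.44)/2 = 45.125.
Heron's formula: area = √(45.125·14.285·4.155·26.685) ≈ 267.34.
Inradius = area/s = 267.34/45.125 ≈ 5.9245.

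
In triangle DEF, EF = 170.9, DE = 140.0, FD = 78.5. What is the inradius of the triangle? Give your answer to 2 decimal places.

27.87

Semiperimeter s = (170.9 + 78.5 + 140)/2 = 194.7.
Heron's formula: area = √(194.7·23.8·116.2·54.7) ≈ 5427.1.
Inradius = area/s = 5427.1/194.7 ≈ 27.874.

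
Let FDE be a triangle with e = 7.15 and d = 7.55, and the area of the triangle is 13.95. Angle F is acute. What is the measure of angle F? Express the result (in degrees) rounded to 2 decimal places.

31.12

From area = ½·d·e·sin F, we get sin F = 2·area/(d·e) ≈ 0.51683.
Taking the acute solution, ∠F ≈ 31.12°.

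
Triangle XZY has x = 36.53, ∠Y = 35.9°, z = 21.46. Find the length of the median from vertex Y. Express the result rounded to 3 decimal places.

m_Y ≈ 27.681

By the law of cosines, y² = x² + z² − 2·x·z·cos Y = 524.93, so y ≈ 22.911.
Median from Y: ½√(2·x² + 2·z² − y²) ≈ 27.681.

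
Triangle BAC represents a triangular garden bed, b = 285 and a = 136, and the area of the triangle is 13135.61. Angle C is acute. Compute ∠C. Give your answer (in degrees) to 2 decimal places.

42.67

From area = ½·b·a·sin C, we get sin C = 2·area/(b·a) ≈ 0.67779.
Taking the acute solution, ∠C ≈ 42.67°.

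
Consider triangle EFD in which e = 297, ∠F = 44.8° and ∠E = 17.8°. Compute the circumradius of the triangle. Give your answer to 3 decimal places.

R ≈ 485.778

The third angle is ∠D = 180° − ∠E − ∠F = 117.40°.
Law of sines: f = e·sin F/sin E ≈ 684.59.
Law of sines: d = e·sin D/sin E ≈ 862.56.
Circumradius = e/(2 sin E) ≈ 485.78.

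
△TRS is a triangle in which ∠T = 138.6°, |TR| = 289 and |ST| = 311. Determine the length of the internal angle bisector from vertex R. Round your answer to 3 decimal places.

By the law of cosines, |RS|² = |ST|² + |TR|² − 2·|ST|·|TR|·cos T = 3.1508e+05, so |RS| ≈ 561.32.
Law of cosines again: cos R = (|TR|² + |RS|² − |ST|²)/(2·|TR|·|RS|) ≈ 0.93046, so ∠R ≈ 21.49°.
The bisector from R has length 2·|TR|·|RS|·cos(∠R/2)/(|TR|+|RS|) ≈ 374.86.

t_R ≈ 374.862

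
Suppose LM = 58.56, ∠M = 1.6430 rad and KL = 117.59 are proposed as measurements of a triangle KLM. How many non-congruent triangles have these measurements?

1

LM·sin M = 58.56·sin(1.6430 rad) ≈ 58.41.
Since ∠M is not acute, a triangle exists only if KL > LM; here KL > LM, so there is exactly one triangle.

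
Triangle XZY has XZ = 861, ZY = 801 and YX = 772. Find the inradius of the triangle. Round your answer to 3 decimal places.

232.705

Semiperimeter s = (801 + 772 + 861)/2 = 1217.
Heron's formula: area = √(1217·416·445·356) ≈ 2.832e+05.
Inradius = area/s = 2.832e+05/1217 ≈ 232.71.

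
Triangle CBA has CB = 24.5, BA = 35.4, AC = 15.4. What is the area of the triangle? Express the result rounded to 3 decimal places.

area ≈ 157.435

Semiperimeter s = (35.4 + 15.4 + 24.5)/2 = 37.65.
Heron's formula: area = √(37.65·2.25·22.25·13.15) ≈ 157.44.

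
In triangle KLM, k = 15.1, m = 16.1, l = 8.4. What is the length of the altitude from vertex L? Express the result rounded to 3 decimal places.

h_L ≈ 14.917

Semiperimeter s = (15.1 + 8.4 + 16.1)/2 = 19.8.
Heron's formula: area = √(19.8·4.7·11.4·3.7) ≈ 62.652.
The altitude from L has length 2·area/l ≈ 14.917.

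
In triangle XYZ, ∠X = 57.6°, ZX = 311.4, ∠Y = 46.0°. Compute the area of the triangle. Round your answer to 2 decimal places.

The third angle is ∠Z = 180° − ∠X − ∠Y = 76.40°.
Law of sines: YZ = ZX·sin X/sin Y ≈ 365.51.
Law of sines: XY = ZX·sin Z/sin Y ≈ 420.76.
Area = ½·ZX·YZ·sin Z ≈ 55314.

area ≈ 55313.75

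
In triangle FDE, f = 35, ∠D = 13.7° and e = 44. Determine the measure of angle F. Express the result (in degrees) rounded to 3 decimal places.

∠F ≈ 39.668°

By the law of cosines, d² = e² + f² − 2·e·f·cos D = 168.63, so d ≈ 12.986.
Law of cosines again: cos F = (d² + e² − f²)/(2·d·e) ≈ 0.76975, so ∠F ≈ 39.67°.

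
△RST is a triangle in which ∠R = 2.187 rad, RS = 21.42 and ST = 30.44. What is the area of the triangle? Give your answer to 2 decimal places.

Law of sines: sin T = RS·sin R/ST ≈ 0.57426.
Since ST ≥ RS, only the acute value applies: ∠T ≈ 0.612 rad.
Then ∠S = π − ∠R − ∠T ≈ 0.343 rad.
Law of sines gives TR = ST·sin S/sin R ≈ 12.541.
Area = ½·ST·RS·sin S ≈ 109.61.

109.61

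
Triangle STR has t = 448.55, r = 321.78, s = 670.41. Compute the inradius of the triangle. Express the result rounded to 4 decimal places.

Semiperimeter p = (670.41 + 448.55 + 321.78)/2 = 720.37.
Heron's formula: area = √(720.37·49.96·271.82·398.59) ≈ 62444.
Inradius = area/p = 62444/720.37 ≈ 86.684.

86.6837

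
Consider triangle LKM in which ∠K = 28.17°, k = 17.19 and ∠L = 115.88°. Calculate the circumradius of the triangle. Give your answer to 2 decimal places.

R ≈ 18.21

The third angle is ∠M = 180° − ∠L − ∠K = 35.95°.
Law of sines: l = k·sin L/sin K ≈ 32.761.
Law of sines: m = k·sin M/sin K ≈ 21.377.
Circumradius = k/(2 sin K) ≈ 18.206.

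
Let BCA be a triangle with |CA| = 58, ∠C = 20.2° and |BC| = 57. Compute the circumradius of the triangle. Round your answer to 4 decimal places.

R ≈ 29.2373

By the law of cosines, |AB|² = |BC|² + |CA|² − 2·|BC|·|CA|·cos C = 407.68, so |AB| ≈ 20.191.
Area = ½·|BC|·|CA|·sin C ≈ 570.78.
Circumradius = |AB|/(2 sin C) ≈ 29.237.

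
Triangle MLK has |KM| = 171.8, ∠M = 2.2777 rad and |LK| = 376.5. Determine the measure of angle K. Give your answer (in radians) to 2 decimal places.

∠K ≈ 0.51 rad

Law of sines: sin L = |KM|·sin M/|LK| ≈ 0.34697.
Since |LK| ≥ |KM|, only the acute value applies: ∠L ≈ 0.3543 rad.
Then ∠K = π − ∠M − ∠L ≈ 0.5096 rad.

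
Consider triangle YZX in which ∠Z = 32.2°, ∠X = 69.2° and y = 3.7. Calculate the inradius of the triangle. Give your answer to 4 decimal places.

The third angle is ∠Y = 180° − ∠Z − ∠X = 78.60°.
Law of sines: z = y·sin Z/sin Y ≈ 2.0113.
Law of sines: x = y·sin X/sin Y ≈ 3.5285.
Area = ½·y·z·sin X ≈ 3.4784.
Semiperimeter s = (3.7+2.0113+3.5285)/2 = 4.6199.
Inradius = area/s = 3.4784/4.6199 ≈ 0.75293.

r ≈ 0.7529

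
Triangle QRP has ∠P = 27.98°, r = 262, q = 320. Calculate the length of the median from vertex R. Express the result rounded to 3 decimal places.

213.356

By the law of cosines, p² = q² + r² − 2·q·r·cos P = 22964, so p ≈ 151.54.
Median from R: ½√(2·p² + 2·q² − r²) ≈ 213.36.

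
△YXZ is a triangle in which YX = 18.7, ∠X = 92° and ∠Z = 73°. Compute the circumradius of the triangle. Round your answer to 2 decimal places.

The third angle is ∠Y = 180° − ∠X − ∠Z = 15.00°.
Law of sines: XZ = YX·sin Y/sin Z ≈ 5.0611.
Law of sines: ZY = YX·sin X/sin Z ≈ 19.543.
Circumradius = YX/(2 sin Z) ≈ 9.7772.

R ≈ 9.78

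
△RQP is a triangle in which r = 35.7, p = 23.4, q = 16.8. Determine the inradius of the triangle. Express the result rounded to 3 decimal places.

4.271

Semiperimeter s = (35.7 + 16.8 + 23.4)/2 = 37.95.
Heron's formula: area = √(37.95·2.25·21.15·14.55) ≈ 162.1.
Inradius = area/s = 162.1/37.95 ≈ 4.2714.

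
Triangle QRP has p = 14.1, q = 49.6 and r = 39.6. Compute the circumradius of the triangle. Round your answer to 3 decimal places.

By the law of cosines, cos Q = (r² + p² − q²) / (2·r·p) ≈ -0.62074, so ∠Q ≈ 128.37°.
Circumradius = q/(2 sin Q) ≈ 31.632.

31.632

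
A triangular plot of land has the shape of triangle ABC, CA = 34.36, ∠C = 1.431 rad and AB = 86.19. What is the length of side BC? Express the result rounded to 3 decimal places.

83.978

Law of sines: sin B = CA·sin C/AB ≈ 0.39477.
Since AB ≥ CA, only the acute value applies: ∠B ≈ 0.406 rad.
Then ∠A = π − ∠C − ∠B ≈ 1.305 rad.
Law of sines gives BC = AB·sin A/sin C ≈ 83.978.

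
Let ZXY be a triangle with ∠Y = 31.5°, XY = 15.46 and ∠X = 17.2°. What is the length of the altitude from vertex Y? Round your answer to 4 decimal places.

The third angle is ∠Z = 180° − ∠X − ∠Y = 131.30°.
Law of sines: YZ = XY·sin X/sin Z ≈ 6.0853.
Law of sines: ZX = XY·sin Y/sin Z ≈ 10.752.
Area = ½·XY·YZ·sin Y ≈ 24.578.
The altitude from Y has length 2·area/ZX ≈ 4.5716.

4.5716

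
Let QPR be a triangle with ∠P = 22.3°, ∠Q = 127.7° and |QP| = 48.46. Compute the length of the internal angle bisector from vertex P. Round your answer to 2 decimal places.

58.27

The third angle is ∠R = 180° − ∠Q − ∠P = 30.00°.
Law of sines: |PR| = |QP|·sin Q/sin R ≈ 76.685.
Law of sines: |RQ| = |QP|·sin P/sin R ≈ 36.777.
The bisector from P has length 2·|QP|·|PR|·cos(∠P/2)/(|QP|+|PR|) ≈ 58.269.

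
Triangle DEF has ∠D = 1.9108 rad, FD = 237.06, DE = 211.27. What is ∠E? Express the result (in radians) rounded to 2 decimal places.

By the law of cosines, EF² = FD² + DE² − 2·FD·DE·cos D = 1.3424e+05, so EF ≈ 366.38.
Law of cosines again: cos E = (DE² + EF² − FD²)/(2·DE·EF) ≈ 0.79241, so ∠E ≈ 0.6560 rad.

0.66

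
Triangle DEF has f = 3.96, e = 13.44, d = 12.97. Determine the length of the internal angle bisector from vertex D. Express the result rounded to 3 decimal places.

By the law of cosines, cos D = (e² + f² − d²) / (2·e·f) ≈ 0.26393, so ∠D ≈ 74.70°.
The bisector from D has length 2·e·f·cos(∠D/2)/(e+f) ≈ 4.8632.

t_D ≈ 4.863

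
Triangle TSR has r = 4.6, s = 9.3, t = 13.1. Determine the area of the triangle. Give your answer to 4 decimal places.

Semiperimeter p = (13.1 + 9.3 + 4.6)/2 = 13.5.
Heron's formula: area = √(13.5·0.4·4.2·8.9) ≈ 14.207.

14.2075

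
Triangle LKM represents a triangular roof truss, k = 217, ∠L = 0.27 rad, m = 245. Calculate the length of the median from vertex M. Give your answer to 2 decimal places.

m_M ≈ 104.19

By the law of cosines, l² = k² + m² − 2·k·m·cos L = 4636.2, so l ≈ 68.09.
Median from M: ½√(2·l² + 2·k² − m²) ≈ 104.19.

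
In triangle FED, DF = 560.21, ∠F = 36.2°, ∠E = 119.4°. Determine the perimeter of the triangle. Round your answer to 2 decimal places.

perimeter ≈ 1205.62

The third angle is ∠D = 180° − ∠F − ∠E = 24.40°.
Law of sines: ED = DF·sin F/sin E ≈ 379.77.
Law of sines: FE = DF·sin D/sin E ≈ 265.64.
Semiperimeter s = (379.77+560.21+265.64)/2 = 602.81.
Perimeter = 379.77 + 560.21 + 265.64 = 1205.6.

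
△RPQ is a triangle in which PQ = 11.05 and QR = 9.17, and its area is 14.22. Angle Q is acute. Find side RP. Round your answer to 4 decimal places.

From area = ½·PQ·QR·sin Q, we get sin Q = 2·area/(PQ·QR) ≈ 0.28067.
Taking the acute solution, ∠Q ≈ 16.30°.
Law of cosines then gives RP ≈ 3.4177.

3.4177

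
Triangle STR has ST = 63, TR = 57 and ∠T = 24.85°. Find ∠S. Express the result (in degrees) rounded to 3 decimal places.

By the law of cosines, RS² = ST² + TR² − 2·ST·TR·cos T = 700.97, so RS ≈ 26.476.
Law of cosines again: cos S = (RS² + ST² − TR²)/(2·RS·ST) ≈ 0.42596, so ∠S ≈ 64.79°.

∠S ≈ 64.789°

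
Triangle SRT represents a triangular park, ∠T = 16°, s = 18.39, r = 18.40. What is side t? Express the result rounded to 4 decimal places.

5.1202

By the law of cosines, t² = s² + r² − 2·s·r·cos T = 26.216, so t ≈ 5.1202.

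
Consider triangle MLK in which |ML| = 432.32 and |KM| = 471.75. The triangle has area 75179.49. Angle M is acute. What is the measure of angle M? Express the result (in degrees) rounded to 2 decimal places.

47.50

From area = ½·|KM|·|ML|·sin M, we get sin M = 2·area/(|KM|·|ML|) ≈ 0.73725.
Taking the acute solution, ∠M ≈ 47.50°.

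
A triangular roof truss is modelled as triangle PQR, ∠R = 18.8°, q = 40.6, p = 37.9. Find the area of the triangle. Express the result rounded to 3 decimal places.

Area = ½·p·q·sin R ≈ 247.94.

area ≈ 247.942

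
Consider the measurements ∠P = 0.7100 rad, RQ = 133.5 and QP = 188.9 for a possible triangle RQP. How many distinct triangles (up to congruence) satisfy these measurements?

QP·sin P = 188.9·sin(0.7100 rad) ≈ 123.1.
Since QP sin P < RQ < QP (123.1 < 133.5 < 188.9), two triangles exist.

2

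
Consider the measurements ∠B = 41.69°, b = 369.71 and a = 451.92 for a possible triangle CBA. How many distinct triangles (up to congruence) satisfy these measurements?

2

a·sin B = 451.92·sin(41.69°) ≈ 300.6.
Since a sin B < b < a (300.6 < 369.71 < 451.92), two triangles exist.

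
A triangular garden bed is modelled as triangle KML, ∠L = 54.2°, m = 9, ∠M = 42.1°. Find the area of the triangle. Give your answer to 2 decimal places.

The third angle is ∠K = 180° − ∠M − ∠L = 83.70°.
Law of sines: k = m·sin K/sin M ≈ 13.343.
Law of sines: l = m·sin L/sin M ≈ 10.888.
Area = ½·m·k·sin L ≈ 48.7.

area ≈ 48.70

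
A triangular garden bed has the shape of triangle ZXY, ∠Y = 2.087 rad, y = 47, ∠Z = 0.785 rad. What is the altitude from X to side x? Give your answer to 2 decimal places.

The third angle is ∠X = π − ∠Y − ∠Z = 0.270 rad.
Law of sines: z = y·sin Z/sin Y ≈ 38.198.
Law of sines: x = y·sin X/sin Y ≈ 14.393.
Area = ½·y·z·sin X ≈ 239.08.
The altitude from X has length 2·area/x ≈ 33.221.

33.22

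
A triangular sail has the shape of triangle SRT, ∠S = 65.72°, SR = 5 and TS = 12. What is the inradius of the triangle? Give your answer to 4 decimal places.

1.9576

By the law of cosines, RT² = TS² + SR² − 2·TS·SR·cos S = 119.66, so RT ≈ 10.939.
Area = ½·TS·SR·sin S ≈ 27.346.
Semiperimeter s = (10.939+12+5)/2 = 13.969.
Inradius = area/s = 27.346/13.969 ≈ 1.9576.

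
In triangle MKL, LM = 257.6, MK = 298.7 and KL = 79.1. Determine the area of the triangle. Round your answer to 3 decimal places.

Semiperimeter s = (79.1 + 257.6 + 298.7)/2 = 317.7.
Heron's formula: area = √(317.7·238.6·60.1·19) ≈ 9303.7.

9303.746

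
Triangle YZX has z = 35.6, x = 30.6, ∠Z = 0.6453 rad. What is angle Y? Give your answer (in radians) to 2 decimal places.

Law of sines: sin X = x·sin Z/z ≈ 0.51697.
Since z ≥ x, only the acute value applies: ∠X ≈ 0.5433 rad.
Then ∠Y = π − ∠Z − ∠X ≈ 1.9530 rad.

∠Y ≈ 1.95 rad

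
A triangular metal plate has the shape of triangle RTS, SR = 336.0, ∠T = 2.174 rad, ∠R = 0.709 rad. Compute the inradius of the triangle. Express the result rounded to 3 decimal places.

The third angle is ∠S = π − ∠R − ∠T = 0.259 rad.
Law of sines: TS = SR·sin R/sin T ≈ 265.64.
Law of sines: RT = SR·sin S/sin T ≈ 104.33.
Area = ½·SR·TS·sin S ≈ 11412.
Semiperimeter s = (265.64+336+104.33)/2 = 352.99.
Inradius = area/s = 11412/352.99 ≈ 32.33.

r ≈ 32.330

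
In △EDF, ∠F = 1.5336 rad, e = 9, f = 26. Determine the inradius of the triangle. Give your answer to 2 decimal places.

Law of sines: sin E = e·sin F/f ≈ 0.34591.
Since f ≥ e, only the acute value applies: ∠E ≈ 0.3532 rad.
Then ∠D = π − ∠F − ∠E ≈ 1.2548 rad.
Law of sines gives d = f·sin D/sin F ≈ 24.73.
Area = ½·f·e·sin D ≈ 111.21.
Semiperimeter s = (9+24.73+26)/2 = 29.865.
Inradius = area/s = 111.21/29.865 ≈ 3.7237.

3.72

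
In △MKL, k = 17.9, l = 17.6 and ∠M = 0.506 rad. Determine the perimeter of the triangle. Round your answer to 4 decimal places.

By the law of cosines, m² = k² + l² − 2·k·l·cos M = 79.045, so m ≈ 8.8907.
Semiperimeter s = (8.8907+17.9+17.6)/2 = 22.195.
Perimeter = 8.8907 + 17.9 + 17.6 = 44.391.

44.3907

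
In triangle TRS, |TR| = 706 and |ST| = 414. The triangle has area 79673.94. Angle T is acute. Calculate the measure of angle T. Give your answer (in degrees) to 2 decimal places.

From area = ½·|ST|·|TR|·sin T, we get sin T = 2·area/(|ST|·|TR|) ≈ 0.54518.
Taking the acute solution, ∠T ≈ 33.04°.

33.04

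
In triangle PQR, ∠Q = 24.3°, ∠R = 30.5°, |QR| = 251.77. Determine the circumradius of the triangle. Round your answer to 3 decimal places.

154.055

The third angle is ∠P = 180° − ∠Q − ∠R = 125.20°.
Law of sines: |RP| = |QR|·sin Q/sin P ≈ 126.79.
Law of sines: |PQ| = |QR|·sin R/sin P ≈ 156.38.
Circumradius = |QR|/(2 sin P) ≈ 154.05.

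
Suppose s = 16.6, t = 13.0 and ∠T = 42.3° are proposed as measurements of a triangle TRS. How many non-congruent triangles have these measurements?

s·sin T = 16.6·sin(42.3°) ≈ 11.17.
Since s sin T < t < s (11.17 < 13.0 < 16.6), two triangles exist.

2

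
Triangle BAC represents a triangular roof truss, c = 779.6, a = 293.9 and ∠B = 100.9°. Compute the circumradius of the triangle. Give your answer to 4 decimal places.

R ≈ 449.9336

By the law of cosines, b² = a² + c² − 2·a·c·cos B = 7.8081e+05, so b ≈ 883.63.
Area = ½·a·c·sin B ≈ 1.125e+05.
Circumradius = b/(2 sin B) ≈ 449.93.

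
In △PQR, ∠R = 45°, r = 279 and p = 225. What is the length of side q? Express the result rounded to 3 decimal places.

Law of sines: sin P = p·sin R/r ≈ 0.57025.
Since r ≥ p, only the acute value applies: ∠P ≈ 34.77°.
Then ∠Q = 180° − ∠R − ∠P ≈ 100.23°.
Law of sines gives q = r·sin Q/sin R ≈ 388.29.

388.290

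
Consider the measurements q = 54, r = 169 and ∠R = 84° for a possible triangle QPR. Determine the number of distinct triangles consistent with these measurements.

1

q·sin R = 54·sin(84°) ≈ 53.7.
Since r ≥ q, exactly one triangle exists.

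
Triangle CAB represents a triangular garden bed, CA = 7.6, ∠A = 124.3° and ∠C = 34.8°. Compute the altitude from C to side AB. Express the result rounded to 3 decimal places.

The third angle is ∠B = 180° − ∠C − ∠A = 20.90°.
Law of sines: AB = CA·sin C/sin B ≈ 12.159.
Law of sines: BC = CA·sin A/sin B ≈ 17.599.
Area = ½·CA·AB·sin A ≈ 38.168.
The altitude from C has length 2·area/AB ≈ 6.2783.

h_C ≈ 6.278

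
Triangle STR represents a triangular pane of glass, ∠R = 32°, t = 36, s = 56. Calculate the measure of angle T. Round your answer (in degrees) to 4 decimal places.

By the law of cosines, r² = s² + t² − 2·s·t·cos R = 1012.7, so r ≈ 31.822.
Law of cosines again: cos T = (r² + s² − t²)/(2·r·s) ≈ 0.80039, so ∠T ≈ 36.83°.

36.8330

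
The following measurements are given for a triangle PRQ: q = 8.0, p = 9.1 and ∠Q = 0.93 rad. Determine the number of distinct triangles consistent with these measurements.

p·sin Q = 9.1·sin(0.93 rad) ≈ 7.295.
Since p sin Q < q < p (7.295 < 8.0 < 9.1), two triangles exist.

2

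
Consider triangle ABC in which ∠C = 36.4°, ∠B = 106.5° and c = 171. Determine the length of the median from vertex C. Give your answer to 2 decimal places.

m_C ≈ 214.40

The third angle is ∠A = 180° − ∠B − ∠C = 37.10°.
Law of sines: a = c·sin A/sin C ≈ 173.82.
Law of sines: b = c·sin B/sin C ≈ 276.29.
Median from C: ½√(2·a² + 2·b² − c²) ≈ 214.4.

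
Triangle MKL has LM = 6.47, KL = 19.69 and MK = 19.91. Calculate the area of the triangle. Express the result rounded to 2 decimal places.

63.16

Semiperimeter s = (19.69 + 6.47 + 19.91)/2 = 23.035.
Heron's formula: area = √(23.035·3.345·16.565·3.125) ≈ 63.156.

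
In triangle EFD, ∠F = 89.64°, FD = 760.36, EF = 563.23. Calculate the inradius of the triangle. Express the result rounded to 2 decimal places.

188.91

By the law of cosines, DE² = EF² + FD² − 2·EF·FD·cos F = 8.8999e+05, so DE ≈ 943.39.
Area = ½·EF·FD·sin F ≈ 2.1412e+05.
Semiperimeter s = (760.36+943.39+563.23)/2 = 1133.5.
Inradius = area/s = 2.1412e+05/1133.5 ≈ 188.91.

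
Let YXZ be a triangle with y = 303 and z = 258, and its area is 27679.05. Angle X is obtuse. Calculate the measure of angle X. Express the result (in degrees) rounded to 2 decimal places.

134.92

From area = ½·z·y·sin X, we get sin X = 2·area/(z·y) ≈ 0.70814.
Taking the obtuse solution, ∠X ≈ 134.92°.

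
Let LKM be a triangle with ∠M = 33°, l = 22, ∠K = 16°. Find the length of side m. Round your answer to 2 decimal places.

15.88

The third angle is ∠L = 180° − ∠K − ∠M = 131.00°.
Law of sines: m = l·sin M/sin L ≈ 15.876.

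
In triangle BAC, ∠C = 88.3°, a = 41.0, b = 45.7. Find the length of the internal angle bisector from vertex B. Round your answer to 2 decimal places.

By the law of cosines, c² = b² + a² − 2·b·a·cos C = 3658.3, so c ≈ 60.484.
Law of cosines again: cos B = (a² + c² − b²)/(2·a·c) ≈ 0.65545, so ∠B ≈ 49.05°.
The bisector from B has length 2·a·c·cos(∠B/2)/(a+c) ≈ 44.463.

t_B ≈ 44.46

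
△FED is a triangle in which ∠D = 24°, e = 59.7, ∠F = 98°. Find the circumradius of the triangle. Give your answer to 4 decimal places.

35.1985

The third angle is ∠E = 180° − ∠D − ∠F = 58.00°.
Law of sines: f = e·sin F/sin E ≈ 69.712.
Law of sines: d = e·sin D/sin E ≈ 28.633.
Circumradius = e/(2 sin E) ≈ 35.198.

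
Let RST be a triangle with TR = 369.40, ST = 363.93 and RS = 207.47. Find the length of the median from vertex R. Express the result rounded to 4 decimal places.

Median from R: ½√(2·TR² + 2·RS² − ST²) ≈ 237.99.

m_R ≈ 237.9891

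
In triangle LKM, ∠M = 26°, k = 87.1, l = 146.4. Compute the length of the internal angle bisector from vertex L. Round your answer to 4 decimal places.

38.1977

By the law of cosines, m² = l² + k² − 2·l·k·cos M = 6097.5, so m ≈ 78.087.
Law of cosines again: cos L = (k² + m² − l²)/(2·k·m) ≈ -0.56967, so ∠L ≈ 124.73°.
The bisector from L has length 2·k·m·cos(∠L/2)/(k+m) ≈ 38.198.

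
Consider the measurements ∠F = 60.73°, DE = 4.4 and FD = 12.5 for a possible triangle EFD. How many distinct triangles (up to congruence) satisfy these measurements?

0

FD·sin F = 12.5·sin(60.73°) ≈ 10.9.
Since DE = 4.4 < 10.9 = FD sin F, no triangle exists.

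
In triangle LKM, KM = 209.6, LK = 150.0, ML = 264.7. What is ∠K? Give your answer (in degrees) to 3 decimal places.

By the law of cosines, cos K = (LK² + KM² − ML²) / (2·LK·KM) ≈ -0.05779, so ∠K ≈ 93.31°.

∠K ≈ 93.313°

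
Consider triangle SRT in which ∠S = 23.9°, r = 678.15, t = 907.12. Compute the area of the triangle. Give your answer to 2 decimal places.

Area = ½·r·t·sin S ≈ 1.2461e+05.

area ≈ 124614.14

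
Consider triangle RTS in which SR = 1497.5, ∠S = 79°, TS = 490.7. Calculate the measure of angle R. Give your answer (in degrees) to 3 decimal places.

By the law of cosines, RT² = TS² + SR² − 2·TS·SR·cos S = 2.2029e+06, so RT ≈ 1484.2.
Law of cosines again: cos R = (SR² + RT² − TS²)/(2·SR·RT) ≈ 0.94587, so ∠R ≈ 18.94°.

18.938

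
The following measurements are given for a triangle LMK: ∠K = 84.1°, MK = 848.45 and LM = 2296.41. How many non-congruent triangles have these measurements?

1

MK·sin K = 848.45·sin(84.1°) ≈ 844.
Since LM ≥ MK, exactly one triangle exists.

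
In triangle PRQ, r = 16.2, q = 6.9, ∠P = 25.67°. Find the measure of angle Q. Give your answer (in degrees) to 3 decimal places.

By the law of cosines, p² = r² + q² − 2·r·q·cos P = 108.55, so p ≈ 10.419.
Law of cosines again: cos Q = (p² + r² − q²)/(2·p·r) ≈ 0.95797, so ∠Q ≈ 16.67°.

∠Q ≈ 16.671°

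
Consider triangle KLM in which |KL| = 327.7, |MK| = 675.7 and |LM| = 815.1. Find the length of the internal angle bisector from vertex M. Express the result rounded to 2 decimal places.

t_M ≈ 723.98

By the law of cosines, cos M = (|LM|² + |MK|² − |KL|²) / (2·|LM|·|MK|) ≈ 0.92015, so ∠M ≈ 0.402 rad.
The bisector from M has length 2·|LM|·|MK|·cos(∠M/2)/(|LM|+|MK|) ≈ 723.98.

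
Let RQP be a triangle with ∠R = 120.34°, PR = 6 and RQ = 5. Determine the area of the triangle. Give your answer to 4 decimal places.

area ≈ 12.9456

Area = ½·PR·RQ·sin R ≈ 12.946.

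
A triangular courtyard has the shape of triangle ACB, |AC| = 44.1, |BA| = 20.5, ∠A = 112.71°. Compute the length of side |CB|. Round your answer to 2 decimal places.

55.35

By the law of cosines, |CB|² = |BA|² + |AC|² − 2·|BA|·|AC|·cos A = 3063.1, so |CB| ≈ 55.345.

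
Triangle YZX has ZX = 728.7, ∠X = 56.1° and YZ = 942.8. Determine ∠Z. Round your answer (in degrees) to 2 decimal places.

∠Z ≈ 83.99°

Law of sines: sin Y = ZX·sin X/YZ ≈ 0.64153.
Since YZ ≥ ZX, only the acute value applies: ∠Y ≈ 39.91°.
Then ∠Z = 180° − ∠X − ∠Y ≈ 83.99°.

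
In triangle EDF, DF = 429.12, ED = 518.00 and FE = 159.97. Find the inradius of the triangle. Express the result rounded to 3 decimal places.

Semiperimeter s = (429.12 + 159.97 + 518)/2 = 553.55.
Heron's formula: area = √(553.55·124.43·393.58·35.545) ≈ 31041.
Inradius = area/s = 31041/553.55 ≈ 56.076.

r ≈ 56.076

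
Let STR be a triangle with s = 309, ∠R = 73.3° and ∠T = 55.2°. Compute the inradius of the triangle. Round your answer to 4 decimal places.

94.8763

The third angle is ∠S = 180° − ∠T − ∠R = 51.50°.
Law of sines: t = s·sin T/sin S ≈ 324.22.
Law of sines: r = s·sin R/sin S ≈ 378.18.
Area = ½·s·t·sin R ≈ 47979.
Semiperimeter p = (309+324.22+378.18)/2 = 505.7.
Inradius = area/p = 47979/505.7 ≈ 94.876.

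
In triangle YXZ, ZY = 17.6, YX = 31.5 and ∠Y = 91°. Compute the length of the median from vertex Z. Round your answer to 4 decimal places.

m_Z ≈ 23.8222

By the law of cosines, XZ² = ZY² + YX² − 2·ZY·YX·cos Y = 1321.4, so XZ ≈ 36.351.
Median from Z: ½√(2·XZ² + 2·ZY² − YX²) ≈ 23.822.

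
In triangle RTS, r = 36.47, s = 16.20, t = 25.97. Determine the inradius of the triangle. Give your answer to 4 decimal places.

Semiperimeter p = (36.47 + 25.97 + 16.2)/2 = 39.32.
Heron's formula: area = √(39.32·2.85·13.35·23.12) ≈ 185.98.
Inradius = area/p = 185.98/39.32 ≈ 4.7299.

4.7299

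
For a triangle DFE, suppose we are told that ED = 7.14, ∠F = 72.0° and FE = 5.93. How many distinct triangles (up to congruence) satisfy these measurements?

1

FE·sin F = 5.93·sin(72.0°) ≈ 5.64.
Since ED ≥ FE, exactly one triangle exists.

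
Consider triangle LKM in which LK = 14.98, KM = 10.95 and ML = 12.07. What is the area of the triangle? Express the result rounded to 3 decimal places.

Semiperimeter s = (10.95 + 12.07 + 14.98)/2 = 19.
Heron's formula: area = √(19·8.05·6.93·4.02) ≈ 65.276.

65.276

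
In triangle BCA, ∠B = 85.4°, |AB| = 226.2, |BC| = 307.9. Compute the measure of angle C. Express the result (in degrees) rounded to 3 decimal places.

By the law of cosines, |CA|² = |AB|² + |BC|² − 2·|AB|·|BC|·cos B = 1.348e+05, so |CA| ≈ 367.15.
Law of cosines again: cos C = (|BC|² + |CA|² − |AB|²)/(2·|BC|·|CA|) ≈ 0.78922, so ∠C ≈ 37.89°.

37.888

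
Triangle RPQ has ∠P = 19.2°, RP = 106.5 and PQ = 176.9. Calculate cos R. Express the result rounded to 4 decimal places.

cos R ≈ -0.7212

By the law of cosines, QR² = RP² + PQ² − 2·RP·PQ·cos P = 7052, so QR ≈ 83.976.
Law of cosines again: cos R = (QR² + RP² − PQ²)/(2·QR·RP) ≈ -0.72116, so ∠R ≈ 136.15°.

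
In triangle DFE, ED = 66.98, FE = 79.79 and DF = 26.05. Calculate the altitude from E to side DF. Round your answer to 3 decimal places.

h_E ≈ 62.885

Semiperimeter s = (79.79 + 66.98 + 26.05)/2 = 86.41.
Heron's formula: area = √(86.41·6.62·19.43·60.36) ≈ 819.07.
The altitude from E has length 2·area/DF ≈ 62.885.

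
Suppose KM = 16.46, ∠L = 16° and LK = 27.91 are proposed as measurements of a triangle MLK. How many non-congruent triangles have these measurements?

2

LK·sin L = 27.91·sin(16°) ≈ 7.693.
Since LK sin L < KM < LK (7.693 < 16.46 < 27.91), two triangles exist.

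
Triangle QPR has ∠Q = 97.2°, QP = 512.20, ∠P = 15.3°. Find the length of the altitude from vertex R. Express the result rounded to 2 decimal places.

The third angle is ∠R = 180° − ∠Q − ∠P = 67.50°.
Law of sines: PR = QP·sin Q/sin R ≈ 550.03.
Law of sines: RQ = QP·sin P/sin R ≈ 146.29.
Area = ½·QP·PR·sin P ≈ 37170.
The altitude from R has length 2·area/QP ≈ 145.14.

h_R ≈ 145.14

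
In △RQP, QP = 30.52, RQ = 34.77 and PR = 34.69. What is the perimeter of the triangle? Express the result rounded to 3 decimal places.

Perimeter = 30.52 + 34.69 + 34.77 = 99.98.

perimeter ≈ 99.980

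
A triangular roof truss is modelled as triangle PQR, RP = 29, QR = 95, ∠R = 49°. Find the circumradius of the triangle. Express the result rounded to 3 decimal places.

By the law of cosines, PQ² = QR² + RP² − 2·QR·RP·cos R = 6251.1, so PQ ≈ 79.064.
Area = ½·QR·RP·sin R ≈ 1039.6.
Circumradius = PQ/(2 sin R) ≈ 52.38.

52.380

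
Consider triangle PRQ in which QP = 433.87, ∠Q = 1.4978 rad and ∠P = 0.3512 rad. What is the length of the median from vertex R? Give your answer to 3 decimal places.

m_R ≈ 257.382

The third angle is ∠R = π − ∠Q − ∠P = 1.2926 rad.
Law of sines: RQ = QP·sin P/sin R ≈ 155.23.
Law of sines: PR = QP·sin Q/sin R ≈ 450.02.
Median from R: ½√(2·PR² + 2·RQ² − QP²) ≈ 257.38.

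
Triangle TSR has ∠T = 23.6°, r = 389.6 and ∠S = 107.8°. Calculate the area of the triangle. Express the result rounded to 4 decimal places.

38567.1087

The third angle is ∠R = 180° − ∠T − ∠S = 48.60°.
Law of sines: t = r·sin T/sin R ≈ 207.94.
Law of sines: s = r·sin S/sin R ≈ 494.53.
Area = ½·r·t·sin S ≈ 38567.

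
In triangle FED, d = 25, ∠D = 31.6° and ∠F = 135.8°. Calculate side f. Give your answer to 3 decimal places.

The third angle is ∠E = 180° − ∠D − ∠F = 12.60°.
Law of sines: f = d·sin F/sin D ≈ 33.263.

33.263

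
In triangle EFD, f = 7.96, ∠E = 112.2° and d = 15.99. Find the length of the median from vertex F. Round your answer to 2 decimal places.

17.88

By the law of cosines, e² = f² + d² − 2·f·d·cos E = 415.23, so e ≈ 20.377.
Median from F: ½√(2·d² + 2·e² − f²) ≈ 17.878.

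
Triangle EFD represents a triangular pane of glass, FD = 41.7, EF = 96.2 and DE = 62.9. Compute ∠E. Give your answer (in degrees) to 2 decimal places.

By the law of cosines, cos E = (DE² + EF² − FD²) / (2·DE·EF) ≈ 0.94794, so ∠E ≈ 18.57°.

∠E ≈ 18.57°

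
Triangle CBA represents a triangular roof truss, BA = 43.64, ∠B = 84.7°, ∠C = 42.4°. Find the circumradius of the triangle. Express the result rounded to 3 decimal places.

The third angle is ∠A = 180° − ∠C − ∠B = 52.90°.
Law of sines: AC = BA·sin B/sin C ≈ 64.442.
Law of sines: CB = BA·sin A/sin C ≈ 51.619.
Circumradius = BA/(2 sin C) ≈ 32.359.

32.359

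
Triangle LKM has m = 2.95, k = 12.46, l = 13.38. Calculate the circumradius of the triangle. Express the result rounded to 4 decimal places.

By the law of cosines, cos L = (k² + m² − l²) / (2·k·m) ≈ -0.20500, so ∠L ≈ 1.777 rad.
Circumradius = l/(2 sin L) ≈ 6.8352.

R ≈ 6.8352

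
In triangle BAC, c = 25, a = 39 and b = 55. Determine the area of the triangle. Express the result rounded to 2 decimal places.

435.16

Semiperimeter s = (55 + 39 + 25)/2 = 59.5.
Heron's formula: area = √(59.5·4.5·20.5·34.5) ≈ 435.16.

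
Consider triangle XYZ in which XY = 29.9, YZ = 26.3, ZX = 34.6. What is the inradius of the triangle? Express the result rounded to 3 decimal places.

r ≈ 8.392

Semiperimeter s = (26.3 + 34.6 + 29.9)/2 = 45.4.
Heron's formula: area = √(45.4·19.1·10.8·15.5) ≈ 381.
Inradius = area/s = 381/45.4 ≈ 8.392.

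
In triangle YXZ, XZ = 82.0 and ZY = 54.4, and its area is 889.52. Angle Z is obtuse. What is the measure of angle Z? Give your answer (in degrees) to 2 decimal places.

From area = ½·XZ·ZY·sin Z, we get sin Z = 2·area/(XZ·ZY) ≈ 0.39882.
Taking the obtuse solution, ∠Z ≈ 156.50°.

∠Z ≈ 156.50°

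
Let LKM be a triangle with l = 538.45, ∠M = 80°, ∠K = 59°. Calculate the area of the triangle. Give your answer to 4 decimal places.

The third angle is ∠L = 180° − ∠K − ∠M = 41.00°.
Law of sines: k = l·sin K/sin L ≈ 703.51.
Law of sines: m = l·sin M/sin L ≈ 808.27.
Area = ½·l·k·sin M ≈ 1.8652e+05.

area ≈ 186524.0790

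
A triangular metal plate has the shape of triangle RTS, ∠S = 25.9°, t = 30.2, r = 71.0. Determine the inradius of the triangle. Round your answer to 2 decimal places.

By the law of cosines, s² = r² + t² − 2·r·t·cos S = 2095.4, so s ≈ 45.775.
Area = ½·r·t·sin S ≈ 468.3.
Semiperimeter p = (71+30.2+45.775)/2 = 73.488.
Inradius = area/p = 468.3/73.488 ≈ 6.3724.

6.37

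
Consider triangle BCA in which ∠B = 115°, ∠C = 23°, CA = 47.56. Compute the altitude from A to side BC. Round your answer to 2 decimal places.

The third angle is ∠A = 180° − ∠B − ∠C = 42.00°.
Law of sines: AB = CA·sin C/sin B ≈ 20.504.
Law of sines: BC = CA·sin A/sin B ≈ 35.114.
Area = ½·CA·AB·sin A ≈ 326.26.
The altitude from A has length 2·area/BC ≈ 18.583.

18.58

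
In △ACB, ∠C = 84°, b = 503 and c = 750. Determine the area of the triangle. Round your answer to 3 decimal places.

Law of sines: sin B = b·sin C/c ≈ 0.66699.
Since c ≥ b, only the acute value applies: ∠B ≈ 41.84°.
Then ∠A = 180° − ∠C − ∠B ≈ 54.16°.
Law of sines gives a = c·sin A/sin C ≈ 611.38.
Area = ½·c·b·sin A ≈ 1.5292e+05.

152918.749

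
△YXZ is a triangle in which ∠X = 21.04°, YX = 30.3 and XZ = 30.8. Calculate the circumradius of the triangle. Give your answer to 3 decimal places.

R ≈ 15.551

By the law of cosines, ZY² = YX² + XZ² − 2·YX·XZ·cos X = 124.69, so ZY ≈ 11.166.
Area = ½·YX·XZ·sin X ≈ 167.53.
Circumradius = ZY/(2 sin X) ≈ 15.551.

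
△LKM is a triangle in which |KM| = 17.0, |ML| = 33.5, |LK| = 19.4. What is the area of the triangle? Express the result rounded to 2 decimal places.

Semiperimeter s = (17 + 33.5 + 19.4)/2 = 34.95.
Heron's formula: area = √(34.95·17.95·1.45·15.55) ≈ 118.93.

area ≈ 118.93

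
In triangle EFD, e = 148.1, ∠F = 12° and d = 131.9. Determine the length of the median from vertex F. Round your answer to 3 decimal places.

By the law of cosines, f² = d² + e² − 2·d·e·cos F = 1116.2, so f ≈ 33.409.
Median from F: ½√(2·d² + 2·e² − f²) ≈ 139.24.

139.236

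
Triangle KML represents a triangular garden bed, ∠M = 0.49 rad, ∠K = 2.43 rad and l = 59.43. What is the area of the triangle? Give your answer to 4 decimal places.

2469.4615

The third angle is ∠L = π − ∠K − ∠M = 0.222 rad.
Law of sines: k = l·sin K/sin L ≈ 176.58.
Law of sines: m = l·sin M/sin L ≈ 127.26.
Area = ½·l·k·sin M ≈ 2469.5.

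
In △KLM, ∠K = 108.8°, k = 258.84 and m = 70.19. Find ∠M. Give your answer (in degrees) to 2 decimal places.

∠M ≈ 14.87°

Law of sines: sin M = m·sin K/k ≈ 0.25670.
Since k ≥ m, only the acute value applies: ∠M ≈ 14.87°.
Then ∠L = 180° − ∠K − ∠M ≈ 56.33°.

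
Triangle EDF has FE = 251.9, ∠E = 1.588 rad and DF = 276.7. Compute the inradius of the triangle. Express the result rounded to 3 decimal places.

Law of sines: sin D = FE·sin E/DF ≈ 0.91024.
Since DF ≥ FE, only the acute value applies: ∠D ≈ 1.144 rad.
Then ∠F = π − ∠E − ∠D ≈ 0.410 rad.
Law of sines gives ED = DF·sin F/sin E ≈ 110.24.
Area = ½·DF·FE·sin F ≈ 13883.
Semiperimeter s = (276.7+251.9+110.24)/2 = 319.42.
Inradius = area/s = 13883/319.42 ≈ 43.464.

r ≈ 43.464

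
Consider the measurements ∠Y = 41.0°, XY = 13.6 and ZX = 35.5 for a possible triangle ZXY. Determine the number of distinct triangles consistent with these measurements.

1

XY·sin Y = 13.6·sin(41.0°) ≈ 8.922.
Since ZX ≥ XY, exactly one triangle exists.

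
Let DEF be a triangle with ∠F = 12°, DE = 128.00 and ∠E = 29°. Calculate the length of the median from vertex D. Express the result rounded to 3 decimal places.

m_D ≈ 109.319

The third angle is ∠D = 180° − ∠E − ∠F = 139.00°.
Law of sines: EF = DE·sin D/sin F ≈ 403.9.
Law of sines: FD = DE·sin E/sin F ≈ 298.47.
Median from D: ½√(2·FD² + 2·DE² − EF²) ≈ 109.32.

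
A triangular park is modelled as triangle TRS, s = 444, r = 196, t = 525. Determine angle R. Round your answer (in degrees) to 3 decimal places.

∠R ≈ 21.303°

By the law of cosines, cos R = (s² + t² − r²) / (2·s·t) ≈ 0.93167, so ∠R ≈ 21.30°.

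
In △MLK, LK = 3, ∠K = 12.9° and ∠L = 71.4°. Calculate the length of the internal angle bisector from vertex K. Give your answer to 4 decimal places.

2.9085

The third angle is ∠M = 180° − ∠L − ∠K = 95.70°.
Law of sines: KM = LK·sin L/sin M ≈ 2.8574.
Law of sines: ML = LK·sin K/sin M ≈ 0.67308.
The bisector from K has length 2·LK·KM·cos(∠K/2)/(LK+KM) ≈ 2.9085.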